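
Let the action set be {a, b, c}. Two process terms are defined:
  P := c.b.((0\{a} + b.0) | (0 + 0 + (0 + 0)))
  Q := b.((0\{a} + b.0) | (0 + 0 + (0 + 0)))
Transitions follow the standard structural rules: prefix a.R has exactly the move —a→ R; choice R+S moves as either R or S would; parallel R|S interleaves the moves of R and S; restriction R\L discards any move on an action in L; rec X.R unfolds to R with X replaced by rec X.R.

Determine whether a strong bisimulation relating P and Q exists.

Reachable graph of P (4 states):
  u0 = c.b.((0\{a} + b.0) | (0 + 0 + (0 + 0))) has moves -c-> u1
  u1 = b.((0\{a} + b.0) | (0 + 0 + (0 + 0))) has moves -b-> u2
  u2 = (0\{a} + b.0) | (0 + 0 + (0 + 0)) has moves -b-> u3
  u3 = 0 | (0 + 0 + (0 + 0)) has moves (no moves)
Reachable graph of Q (3 states):
  v0 = b.((0\{a} + b.0) | (0 + 0 + (0 + 0))) has moves -b-> v1
  v1 = (0\{a} + b.0) | (0 + 0 + (0 + 0)) has moves -b-> v2
  v2 = 0 | (0 + 0 + (0 + 0)) has moves (no moves)
Coarsest stable partition (strong bisimilarity classes):
  B0 = {u0}
  B1 = {u1, v0}
  B2 = {u2, v1}
  B3 = {u3, v2}
u0 ∈ B0, v0 ∈ B1 → different blocks

P ≁ Q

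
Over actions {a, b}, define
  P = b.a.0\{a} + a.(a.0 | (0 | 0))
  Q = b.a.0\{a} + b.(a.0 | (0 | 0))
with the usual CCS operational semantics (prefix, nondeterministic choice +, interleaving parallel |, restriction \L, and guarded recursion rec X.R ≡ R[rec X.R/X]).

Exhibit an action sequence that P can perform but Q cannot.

a

Reachable graph of P (5 states):
  u0 = b.a.0\{a} + a.(a.0 | (0 | 0)) → -a-> u1, -b-> u2
  u1 = a.0 | (0 | 0) → -a-> u3
  u2 = a.0\{a} → -a-> u4
  u3 = 0 | (0 | 0) → deadlocked
  u4 = 0\{a} → deadlocked
Reachable graph of Q (5 states):
  v0 = b.a.0\{a} + b.(a.0 | (0 | 0)) → -b-> v1, -b-> v2
  v1 = a.0 | (0 | 0) → -a-> v3
  v2 = a.0\{a} → -a-> v4
  v3 = 0 | (0 | 0) → deadlocked
  v4 = 0\{a} → deadlocked
Trace ⟨a⟩ through P, begin at {u0}:
  step 1 (a): {u1}
  — P admits the full trace.
Trace ⟨a⟩ through Q, begin at {v0}:
  step 1 (a): no successor for Q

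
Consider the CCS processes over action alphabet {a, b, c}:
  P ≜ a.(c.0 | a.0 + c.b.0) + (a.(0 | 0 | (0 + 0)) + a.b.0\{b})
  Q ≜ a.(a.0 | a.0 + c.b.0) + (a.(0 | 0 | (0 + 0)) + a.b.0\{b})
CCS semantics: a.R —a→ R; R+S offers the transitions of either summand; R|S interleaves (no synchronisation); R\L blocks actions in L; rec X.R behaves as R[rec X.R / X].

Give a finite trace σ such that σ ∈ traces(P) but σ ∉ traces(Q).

Reachable graph of P (10 states):
  p0 = a.(c.0 | a.0 + c.b.0) + (a.(0 | 0 | (0 + 0)) + a.b.0\{b}) has moves —a→ p1, —a→ p2, —a→ p3
  p1 = 0 | 0 | (0 + 0) has moves ∅
  p2 = b.0\{b} has moves —b→ p4
  p3 = c.0 | a.0 + c.b.0 has moves —a→ p5, —c→ p6, —c→ p7
  p4 = 0\{b} has moves ∅
  p5 = c.0 | 0 has moves —c→ p8
  p6 = 0 | a.0 has moves —a→ p8
  p7 = b.0 has moves —b→ p9
  p8 = 0 | 0 has moves ∅
  p9 = 0 has moves ∅
Reachable graph of Q (10 states):
  q0 = a.(a.0 | a.0 + c.b.0) + (a.(0 | 0 | (0 + 0)) + a.b.0\{b}) has moves —a→ q1, —a→ q2, —a→ q3
  q1 = 0 | 0 | (0 + 0) has moves ∅
  q2 = a.0 | a.0 + c.b.0 has moves —a→ q4, —a→ q5, —c→ q6
  q3 = b.0\{b} has moves —b→ q7
  q4 = 0 | a.0 has moves —a→ q8
  q5 = a.0 | 0 has moves —a→ q8
  q6 = b.0 has moves —b→ q9
  q7 = 0\{b} has moves ∅
  q8 = 0 | 0 has moves ∅
  q9 = 0 has moves ∅
Trace ⟨aac⟩ through P, begin at {p0}:
  step 1 (a): {p1, p2, p3}
  step 2 (a): {p5}
  step 3 (c): {p8}
  — P admits the full trace.
Trace ⟨aac⟩ through Q, begin at {q0}:
  step 1 (a): {q1, q2, q3}
  step 2 (a): {q4, q5}
  step 3 (c): no successor for Q

aac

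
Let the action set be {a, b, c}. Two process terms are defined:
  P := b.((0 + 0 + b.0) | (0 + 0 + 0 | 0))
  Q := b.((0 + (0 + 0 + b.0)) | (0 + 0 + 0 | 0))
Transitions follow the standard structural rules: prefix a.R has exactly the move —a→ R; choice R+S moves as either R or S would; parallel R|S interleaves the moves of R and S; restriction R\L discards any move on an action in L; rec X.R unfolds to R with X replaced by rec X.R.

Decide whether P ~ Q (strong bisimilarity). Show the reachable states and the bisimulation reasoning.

LTS(P): 3 reachable states
  s0 = b.((0 + 0 + b.0) | (0 + 0 + 0 | 0)) :: --b--▸ s1
  s1 = (0 + 0 + b.0) | (0 + 0 + 0 | 0) :: --b--▸ s2
  s2 = 0 | (0 + 0 + 0 | 0) :: ·
LTS(Q): 3 reachable states
  t0 = b.((0 + (0 + 0 + b.0)) | (0 + 0 + 0 | 0)) :: --b--▸ t1
  t1 = (0 + (0 + 0 + b.0)) | (0 + 0 + 0 | 0) :: --b--▸ t2
  t2 = 0 | (0 + 0 + 0 | 0) :: ·
Coarsest stable partition (strong bisimilarity classes):
  B0 = {s0, t0}
  B1 = {s1, t1}
  B2 = {s2, t2}
s0 ∈ B0, t0 ∈ B0 → same block

YES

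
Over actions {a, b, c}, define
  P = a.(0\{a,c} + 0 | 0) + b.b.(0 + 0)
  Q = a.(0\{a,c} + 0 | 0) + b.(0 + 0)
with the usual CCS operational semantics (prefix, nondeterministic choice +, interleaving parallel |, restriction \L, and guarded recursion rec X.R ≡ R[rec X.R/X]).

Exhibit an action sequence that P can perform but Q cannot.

P's transition system — 4 states:
  u0 = a.(0\{a,c} + 0 | 0) + b.b.(0 + 0) ⊢ --a--▸ u1, --b--▸ u2
  u1 = 0\{a,c} + 0 | 0 ⊢ (no moves)
  u2 = b.(0 + 0) ⊢ --b--▸ u3
  u3 = 0 + 0 ⊢ (no moves)
Q's transition system — 3 states:
  v0 = a.(0\{a,c} + 0 | 0) + b.(0 + 0) ⊢ --a--▸ v1, --b--▸ v2
  v1 = 0\{a,c} + 0 | 0 ⊢ (no moves)
  v2 = 0 + 0 ⊢ (no moves)
Executing bb from P (initial set {u0}):
  after b @ step 1: {u2}
  after b @ step 2: {u3}
  P completes σ.
Executing bb from Q (initial set {v0}):
  after b @ step 1: {v2}
  after b @ step 2: no successor for Q

bb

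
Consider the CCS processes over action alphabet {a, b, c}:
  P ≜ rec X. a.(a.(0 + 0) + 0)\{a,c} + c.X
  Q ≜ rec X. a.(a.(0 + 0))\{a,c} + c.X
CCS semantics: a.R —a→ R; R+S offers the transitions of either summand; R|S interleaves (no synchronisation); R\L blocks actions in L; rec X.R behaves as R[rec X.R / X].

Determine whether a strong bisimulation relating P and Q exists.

P's transition system — 2 states:
  s0 = rec X. a.(a.(0 + 0) + 0)\{a,c} + c.X → =a=> s1, =c=> s0
  s1 = (a.(0 + 0) + 0)\{a,c} → deadlocked
Q's transition system — 2 states:
  t0 = rec X. a.(a.(0 + 0))\{a,c} + c.X → =a=> t1, =c=> t0
  t1 = (a.(0 + 0))\{a,c} → deadlocked
Bisimilarity quotient blocks:
  B0 = {s0, t0}
  B1 = {s1, t1}
s0 ∈ B0, t0 ∈ B0 → same block

YES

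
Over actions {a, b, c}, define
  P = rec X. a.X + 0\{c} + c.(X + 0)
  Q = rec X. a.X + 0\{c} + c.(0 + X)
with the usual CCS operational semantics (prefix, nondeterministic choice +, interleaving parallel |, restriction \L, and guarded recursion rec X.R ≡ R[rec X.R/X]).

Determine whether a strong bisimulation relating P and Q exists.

YES

P's transition system — 2 states:
  u0 = rec X. a.X + 0\{c} + c.(X + 0) | -a-> u0, -c-> u1
  u1 = (rec X. a.X + 0\{c} + c.(X + 0)) + 0 | -a-> u0, -c-> u1
Q's transition system — 2 states:
  v0 = rec X. a.X + 0\{c} + c.(0 + X) | -a-> v0, -c-> v1
  v1 = 0 + (rec X. a.X + 0\{c} + c.(0 + X)) | -a-> v0, -c-> v1
Coarsest stable partition (strong bisimilarity classes):
  B0 = {u0, u1, v0, v1}
u0 ∈ B0, v0 ∈ B0 → same block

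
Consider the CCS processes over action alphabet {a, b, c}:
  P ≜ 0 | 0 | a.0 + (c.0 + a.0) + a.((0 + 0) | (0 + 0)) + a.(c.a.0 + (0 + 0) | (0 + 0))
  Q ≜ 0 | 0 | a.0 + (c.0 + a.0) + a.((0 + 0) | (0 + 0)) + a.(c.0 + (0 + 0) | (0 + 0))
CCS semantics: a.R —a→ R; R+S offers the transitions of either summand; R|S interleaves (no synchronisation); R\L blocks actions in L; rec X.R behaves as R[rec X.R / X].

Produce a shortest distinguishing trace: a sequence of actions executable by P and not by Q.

aca

P's transition system — 6 states:
  p0 = 0 | 0 | a.0 + (c.0 + a.0) + a.((0 + 0) | (0 + 0)) + a.(c.a.0 + (0 + 0) | (0 + 0)) → ··a··> p1, ··a··> p2, ··a··> p3, ··a··> p4, ··c··> p2
  p1 = (0 + 0) | (0 + 0) → (no moves)
  p2 = 0 → (no moves)
  p3 = 0 | 0 | 0 → (no moves)
  p4 = c.a.0 + (0 + 0) | (0 + 0) → ··c··> p5
  p5 = a.0 → ··a··> p2
Q's transition system — 5 states:
  q0 = 0 | 0 | a.0 + (c.0 + a.0) + a.((0 + 0) | (0 + 0)) + a.(c.0 + (0 + 0) | (0 + 0)) → ··a··> q1, ··a··> q2, ··a··> q3, ··a··> q4, ··c··> q2
  q1 = (0 + 0) | (0 + 0) → (no moves)
  q2 = 0 → (no moves)
  q3 = 0 | 0 | 0 → (no moves)
  q4 = c.0 + (0 + 0) | (0 + 0) → ··c··> q2
Executing aca from P (initial set {p0}):
  after a @ step 1: {p1, p2, p3, p4}
  after c @ step 2: {p5}
  after a @ step 3: {p2}
  P completes σ.
Executing aca from Q (initial set {q0}):
  after a @ step 1: {q1, q2, q3, q4}
  after c @ step 2: {q2}
  after a @ step 3: ∅  — Q cannot continue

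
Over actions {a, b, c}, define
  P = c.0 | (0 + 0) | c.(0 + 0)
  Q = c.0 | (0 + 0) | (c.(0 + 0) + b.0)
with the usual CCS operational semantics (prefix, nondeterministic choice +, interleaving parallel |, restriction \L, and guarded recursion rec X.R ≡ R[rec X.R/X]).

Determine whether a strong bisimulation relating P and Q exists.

not bisimilar

P's transition system — 4 states:
  u0 = c.0 | (0 + 0) | c.(0 + 0) ⊢ =c=> u1, =c=> u2
  u1 = 0 | (0 + 0) | c.(0 + 0) ⊢ =c=> u3
  u2 = c.0 | (0 + 0) | (0 + 0) ⊢ =c=> u3
  u3 = 0 | (0 + 0) | (0 + 0) ⊢ stopped
Q's transition system — 6 states:
  v0 = c.0 | (0 + 0) | (c.(0 + 0) + b.0) ⊢ =b=> v1, =c=> v2, =c=> v3
  v1 = c.0 | (0 + 0) | 0 ⊢ =c=> v4
  v2 = 0 | (0 + 0) | (c.(0 + 0) + b.0) ⊢ =b=> v4, =c=> v5
  v3 = c.0 | (0 + 0) | (0 + 0) ⊢ =c=> v5
  v4 = 0 | (0 + 0) | 0 ⊢ stopped
  v5 = 0 | (0 + 0) | (0 + 0) ⊢ stopped
Partition-refinement fixed point:
  B0 = {u0}
  B1 = {u1, u2, v1, v3}
  B2 = {u3, v4, v5}
  B3 = {v0}
  B4 = {v2}
u0 ∈ B0, v0 ∈ B3 → different blocks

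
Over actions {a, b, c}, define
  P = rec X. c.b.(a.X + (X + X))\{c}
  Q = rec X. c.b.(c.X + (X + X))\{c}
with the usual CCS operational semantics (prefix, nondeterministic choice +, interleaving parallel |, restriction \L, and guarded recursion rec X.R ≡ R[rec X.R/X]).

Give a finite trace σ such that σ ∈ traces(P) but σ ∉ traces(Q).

LTS(P): 4 reachable states
  m0 = rec X. c.b.(a.X + (X + X))\{c} ⊢ ··c··> m1
  m1 = b.(a.(rec X. c.b.(a.X + (X + X))\{c}) + ((rec X. c.b.(a.X + (X + X))\{c}) + (rec X. c.b.(a.X + (X + X))\{c})))\{c} ⊢ ··b··> m2
  m2 = (a.(rec X. c.b.(a.X + (X + X))\{c}) + ((rec X. c.b.(a.X + (X + X))\{c}) + (rec X. c.b.(a.X + (X + X))\{c})))\{c} ⊢ ··a··> m3
  m3 = (rec X. c.b.(a.X + (X + X))\{c})\{c} ⊢ ·
LTS(Q): 3 reachable states
  n0 = rec X. c.b.(c.X + (X + X))\{c} ⊢ ··c··> n1
  n1 = b.(c.(rec X. c.b.(c.X + (X + X))\{c}) + ((rec X. c.b.(c.X + (X + X))\{c}) + (rec X. c.b.(c.X + (X + X))\{c})))\{c} ⊢ ··b··> n2
  n2 = (c.(rec X. c.b.(c.X + (X + X))\{c}) + ((rec X. c.b.(c.X + (X + X))\{c}) + (rec X. c.b.(c.X + (X + X))\{c})))\{c} ⊢ ·
Executing cba from P (initial set {m0}):
  step 1 (c): {m1}
  step 2 (b): {m2}
  step 3 (a): {m3}
  ✓ P
Executing cba from Q (initial set {n0}):
  step 1 (c): {n1}
  step 2 (b): {n2}
  step 3 (a): ∅ (Q stuck)

cba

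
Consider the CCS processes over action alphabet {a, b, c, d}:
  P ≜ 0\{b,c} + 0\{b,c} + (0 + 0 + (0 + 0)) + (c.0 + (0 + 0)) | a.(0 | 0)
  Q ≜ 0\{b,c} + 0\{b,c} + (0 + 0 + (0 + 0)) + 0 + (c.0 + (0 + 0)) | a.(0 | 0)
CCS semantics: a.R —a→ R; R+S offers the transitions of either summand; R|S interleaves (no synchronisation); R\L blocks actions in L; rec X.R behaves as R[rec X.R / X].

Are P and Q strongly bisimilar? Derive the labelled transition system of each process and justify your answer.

bisimilar

Reachable graph of P (4 states):
  p0 = 0\{b,c} + 0\{b,c} + (0 + 0 + (0 + 0)) + (c.0 + (0 + 0)) | a.(0 | 0) | ··a··> p1, ··c··> p2
  p1 = (c.0 + (0 + 0)) | (0 | 0) | ··c··> p3
  p2 = 0 | a.(0 | 0) | ··a··> p3
  p3 = 0 | (0 | 0) | stopped
Reachable graph of Q (4 states):
  q0 = 0\{b,c} + 0\{b,c} + (0 + 0 + (0 + 0)) + 0 + (c.0 + (0 + 0)) | a.(0 | 0) | ··a··> q1, ··c··> q2
  q1 = (c.0 + (0 + 0)) | (0 | 0) | ··c··> q3
  q2 = 0 | a.(0 | 0) | ··a··> q3
  q3 = 0 | (0 | 0) | stopped
Partition-refinement fixed point:
  B0 = {p0, q0}
  B1 = {p2, q2}
  B2 = {p3, q3}
  B3 = {p1, q1}
p0 ∈ B0, q0 ∈ B0 → same block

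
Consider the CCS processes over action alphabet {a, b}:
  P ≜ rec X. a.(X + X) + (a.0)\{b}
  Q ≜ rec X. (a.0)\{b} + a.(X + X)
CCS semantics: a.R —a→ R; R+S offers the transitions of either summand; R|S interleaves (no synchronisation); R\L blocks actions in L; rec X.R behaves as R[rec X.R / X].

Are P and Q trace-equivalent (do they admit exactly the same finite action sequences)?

traces(P) = traces(Q)

LTS(P): 3 reachable states
  u0 = rec X. a.(X + X) + (a.0)\{b} has moves ··a··> u1, ··a··> u2
  u1 = (rec X. a.(X + X) + (a.0)\{b}) + (rec X. a.(X + X) + (a.0)\{b}) has moves ··a··> u1, ··a··> u2
  u2 = 0\{b} has moves stopped
LTS(Q): 3 reachable states
  v0 = rec X. (a.0)\{b} + a.(X + X) has moves ··a··> v1, ··a··> v2
  v1 = (rec X. (a.0)\{b} + a.(X + X)) + (rec X. (a.0)\{b} + a.(X + X)) has moves ··a··> v1, ··a··> v2
  v2 = 0\{b} has moves stopped
Coarsest stable partition (strong bisimilarity classes):
  B0 = {u0, u1, v0, v1}
  B1 = {u2, v2}
u0 ∈ B0, v0 ∈ B0 → same block
Bisimilar ⇒ trace-equivalent.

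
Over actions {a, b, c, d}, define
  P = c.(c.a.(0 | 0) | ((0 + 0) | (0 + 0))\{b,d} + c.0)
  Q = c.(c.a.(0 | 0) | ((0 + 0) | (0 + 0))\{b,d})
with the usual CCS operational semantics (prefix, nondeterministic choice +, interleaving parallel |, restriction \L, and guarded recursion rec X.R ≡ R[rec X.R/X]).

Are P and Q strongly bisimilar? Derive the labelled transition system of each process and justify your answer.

P ≁ Q

LTS(P): 5 reachable states
  m0 = c.(c.a.(0 | 0) | ((0 + 0) | (0 + 0))\{b,d} + c.0) | ··c··> m1
  m1 = c.a.(0 | 0) | ((0 + 0) | (0 + 0))\{b,d} + c.0 | ··c··> m2, ··c··> m3
  m2 = 0 | deadlocked
  m3 = a.(0 | 0) | ((0 + 0) | (0 + 0))\{b,d} | ··a··> m4
  m4 = 0 | 0 | ((0 + 0) | (0 + 0))\{b,d} | deadlocked
LTS(Q): 4 reachable states
  n0 = c.(c.a.(0 | 0) | ((0 + 0) | (0 + 0))\{b,d}) | ··c··> n1
  n1 = c.a.(0 | 0) | ((0 + 0) | (0 + 0))\{b,d} | ··c··> n2
  n2 = a.(0 | 0) | ((0 + 0) | (0 + 0))\{b,d} | ··a··> n3
  n3 = 0 | 0 | ((0 + 0) | (0 + 0))\{b,d} | deadlocked
Partition-refinement fixed point:
  B0 = {m0}
  B1 = {m1}
  B2 = {m3, n2}
  B3 = {m2, m4, n3}
  B4 = {n0}
  B5 = {n1}
m0 ∈ B0, n0 ∈ B4 → different blocks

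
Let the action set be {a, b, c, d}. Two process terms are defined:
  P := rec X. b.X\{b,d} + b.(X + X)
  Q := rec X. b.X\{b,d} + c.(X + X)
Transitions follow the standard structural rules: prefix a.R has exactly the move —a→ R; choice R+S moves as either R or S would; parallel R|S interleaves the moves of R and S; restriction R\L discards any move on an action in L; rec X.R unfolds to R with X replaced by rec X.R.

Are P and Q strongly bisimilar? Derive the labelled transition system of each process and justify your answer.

LTS(P): 3 reachable states
  u0 = rec X. b.X\{b,d} + b.(X + X) ⊢ -b-> u1, -b-> u2
  u1 = (rec X. b.X\{b,d} + b.(X + X)) + (rec X. b.X\{b,d} + b.(X + X)) ⊢ -b-> u1, -b-> u2
  u2 = (rec X. b.X\{b,d} + b.(X + X))\{b,d} ⊢ stopped
LTS(Q): 4 reachable states
  v0 = rec X. b.X\{b,d} + c.(X + X) ⊢ -b-> v1, -c-> v2
  v1 = (rec X. b.X\{b,d} + c.(X + X))\{b,d} ⊢ -c-> v3
  v2 = (rec X. b.X\{b,d} + c.(X + X)) + (rec X. b.X\{b,d} + c.(X + X)) ⊢ -b-> v1, -c-> v2
  v3 = ((rec X. b.X\{b,d} + c.(X + X)) + (rec X. b.X\{b,d} + c.(X + X)))\{b,d} ⊢ -c-> v3
Bisimilarity quotient blocks:
  B0 = {u0, u1}
  B1 = {u2}
  B2 = {v0, v2}
  B3 = {v1, v3}
u0 ∈ B0, v0 ∈ B2 → different blocks

NO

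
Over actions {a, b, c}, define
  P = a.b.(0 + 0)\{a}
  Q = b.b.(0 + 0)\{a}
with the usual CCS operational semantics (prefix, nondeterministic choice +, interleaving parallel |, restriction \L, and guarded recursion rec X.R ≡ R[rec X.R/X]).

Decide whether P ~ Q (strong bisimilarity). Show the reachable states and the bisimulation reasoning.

NO

Reachable graph of P (3 states):
  u0 = a.b.(0 + 0)\{a} ⊢ --a--▸ u1
  u1 = b.(0 + 0)\{a} ⊢ --b--▸ u2
  u2 = (0 + 0)\{a} ⊢ (no moves)
Reachable graph of Q (3 states):
  v0 = b.b.(0 + 0)\{a} ⊢ --b--▸ v1
  v1 = b.(0 + 0)\{a} ⊢ --b--▸ v2
  v2 = (0 + 0)\{a} ⊢ (no moves)
Coarsest stable partition (strong bisimilarity classes):
  B0 = {u0}
  B1 = {u1, v1}
  B2 = {u2, v2}
  B3 = {v0}
u0 ∈ B0, v0 ∈ B3 → different blocks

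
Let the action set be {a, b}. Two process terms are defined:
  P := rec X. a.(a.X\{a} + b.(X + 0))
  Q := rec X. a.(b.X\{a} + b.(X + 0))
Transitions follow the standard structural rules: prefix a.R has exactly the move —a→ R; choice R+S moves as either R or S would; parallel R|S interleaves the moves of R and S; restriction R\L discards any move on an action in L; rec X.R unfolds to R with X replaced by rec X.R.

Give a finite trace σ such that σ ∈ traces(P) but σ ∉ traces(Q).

Reachable graph of P (4 states):
  s0 = rec X. a.(a.X\{a} + b.(X + 0)) | =a=> s1
  s1 = a.(rec X. a.(a.X\{a} + b.(X + 0)))\{a} + b.((rec X. a.(a.X\{a} + b.(X + 0))) + 0) | =a=> s2, =b=> s3
  s2 = (rec X. a.(a.X\{a} + b.(X + 0)))\{a} | stopped
  s3 = (rec X. a.(a.X\{a} + b.(X + 0))) + 0 | =a=> s1
Reachable graph of Q (4 states):
  t0 = rec X. a.(b.X\{a} + b.(X + 0)) | =a=> t1
  t1 = b.(rec X. a.(b.X\{a} + b.(X + 0)))\{a} + b.((rec X. a.(b.X\{a} + b.(X + 0))) + 0) | =b=> t2, =b=> t3
  t2 = (rec X. a.(b.X\{a} + b.(X + 0))) + 0 | =a=> t1
  t3 = (rec X. a.(b.X\{a} + b.(X + 0)))\{a} | stopped
Trace ⟨aa⟩ through P, begin at {s0}:
  after a @ step 1: {s1}
  after a @ step 2: {s2}
  P completes σ.
Trace ⟨aa⟩ through Q, begin at {t0}:
  after a @ step 1: {t1}
  after a @ step 2: no successor for Q

aa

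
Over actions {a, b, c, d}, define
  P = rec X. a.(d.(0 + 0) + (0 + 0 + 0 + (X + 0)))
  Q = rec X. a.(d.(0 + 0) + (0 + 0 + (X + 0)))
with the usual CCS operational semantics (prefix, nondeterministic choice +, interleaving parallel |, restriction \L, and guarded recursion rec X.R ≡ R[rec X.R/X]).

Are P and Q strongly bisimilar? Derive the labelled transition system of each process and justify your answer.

P ~ Q

Reachable graph of P (3 states):
  p0 = rec X. a.(d.(0 + 0) + (0 + 0 + 0 + (X + 0))) → -a-> p1
  p1 = d.(0 + 0) + (0 + 0 + 0 + ((rec X. a.(d.(0 + 0) + (0 + 0 + 0 + (X + 0)))) + 0)) → -a-> p1, -d-> p2
  p2 = 0 + 0 → (no moves)
Reachable graph of Q (3 states):
  q0 = rec X. a.(d.(0 + 0) + (0 + 0 + (X + 0))) → -a-> q1
  q1 = d.(0 + 0) + (0 + 0 + ((rec X. a.(d.(0 + 0) + (0 + 0 + (X + 0)))) + 0)) → -a-> q1, -d-> q2
  q2 = 0 + 0 → (no moves)
Coarsest stable partition (strong bisimilarity classes):
  B0 = {p0, q0}
  B1 = {p1, q1}
  B2 = {p2, q2}
p0 ∈ B0, q0 ∈ B0 → same block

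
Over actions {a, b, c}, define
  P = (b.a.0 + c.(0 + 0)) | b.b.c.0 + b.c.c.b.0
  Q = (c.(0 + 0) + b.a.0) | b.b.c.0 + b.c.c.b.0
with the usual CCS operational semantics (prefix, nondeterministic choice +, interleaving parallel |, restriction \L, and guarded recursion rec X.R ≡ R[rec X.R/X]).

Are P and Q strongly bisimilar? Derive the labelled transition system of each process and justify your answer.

YES

P's transition system — 20 states:
  p0 = (b.a.0 + c.(0 + 0)) | b.b.c.0 + b.c.c.b.0 ⊢ =b=> p1, =b=> p2, =b=> p3, =c=> p4
  p1 = (b.a.0 + c.(0 + 0)) | b.c.0 ⊢ =b=> p5, =b=> p6, =c=> p7
  p2 = a.0 | b.b.c.0 ⊢ =a=> p8, =b=> p6
  p3 = c.c.b.0 ⊢ =c=> p9
  p4 = (0 + 0) | b.b.c.0 ⊢ =b=> p7
  p5 = (b.a.0 + c.(0 + 0)) | c.0 ⊢ =b=> p10, =c=> p11, =c=> p12
  p6 = a.0 | b.c.0 ⊢ =a=> p13, =b=> p10
  p7 = (0 + 0) | b.c.0 ⊢ =b=> p11
  p8 = 0 | b.b.c.0 ⊢ =b=> p13
  p9 = c.b.0 ⊢ =c=> p14
  p10 = a.0 | c.0 ⊢ =a=> p15, =c=> p16
  p11 = (0 + 0) | c.0 ⊢ =c=> p17
  p12 = (b.a.0 + c.(0 + 0)) | 0 ⊢ =b=> p16, =c=> p17
  p13 = 0 | b.c.0 ⊢ =b=> p15
  p14 = b.0 ⊢ =b=> p18
  p15 = 0 | c.0 ⊢ =c=> p19
  p16 = a.0 | 0 ⊢ =a=> p19
  p17 = (0 + 0) | 0 ⊢ (no moves)
  p18 = 0 ⊢ (no moves)
  p19 = 0 | 0 ⊢ (no moves)
Q's transition system — 20 states:
  q0 = (c.(0 + 0) + b.a.0) | b.b.c.0 + b.c.c.b.0 ⊢ =b=> q1, =b=> q2, =b=> q3, =c=> q4
  q1 = (c.(0 + 0) + b.a.0) | b.c.0 ⊢ =b=> q5, =b=> q6, =c=> q7
  q2 = a.0 | b.b.c.0 ⊢ =a=> q8, =b=> q6
  q3 = c.c.b.0 ⊢ =c=> q9
  q4 = (0 + 0) | b.b.c.0 ⊢ =b=> q7
  q5 = (c.(0 + 0) + b.a.0) | c.0 ⊢ =b=> q10, =c=> q11, =c=> q12
  q6 = a.0 | b.c.0 ⊢ =a=> q13, =b=> q10
  q7 = (0 + 0) | b.c.0 ⊢ =b=> q11
  q8 = 0 | b.b.c.0 ⊢ =b=> q13
  q9 = c.b.0 ⊢ =c=> q14
  q10 = a.0 | c.0 ⊢ =a=> q15, =c=> q16
  q11 = (0 + 0) | c.0 ⊢ =c=> q17
  q12 = (c.(0 + 0) + b.a.0) | 0 ⊢ =b=> q16, =c=> q17
  q13 = 0 | b.c.0 ⊢ =b=> q15
  q14 = b.0 ⊢ =b=> q18
  q15 = 0 | c.0 ⊢ =c=> q19
  q16 = a.0 | 0 ⊢ =a=> q19
  q17 = (0 + 0) | 0 ⊢ (no moves)
  q18 = 0 ⊢ (no moves)
  q19 = 0 | 0 ⊢ (no moves)
Coarsest stable partition (strong bisimilarity classes):
  B0 = {p0, q0}
  B1 = {p2, q2}
  B2 = {p4, p8, q4, q8}
  B3 = {p13, p7, q13, q7}
  B4 = {p11, p15, q11, q15}
  B5 = {p17, p18, p19, q17, q18, q19}
  B6 = {p6, q6}
  B7 = {p10, q10}
  B8 = {p16, q16}
  B9 = {p1, q1}
  B10 = {p5, q5}
  B11 = {p12, q12}
  B12 = {p3, q3}
  B13 = {p9, q9}
  B14 = {p14, q14}
p0 ∈ B0, q0 ∈ B0 → same block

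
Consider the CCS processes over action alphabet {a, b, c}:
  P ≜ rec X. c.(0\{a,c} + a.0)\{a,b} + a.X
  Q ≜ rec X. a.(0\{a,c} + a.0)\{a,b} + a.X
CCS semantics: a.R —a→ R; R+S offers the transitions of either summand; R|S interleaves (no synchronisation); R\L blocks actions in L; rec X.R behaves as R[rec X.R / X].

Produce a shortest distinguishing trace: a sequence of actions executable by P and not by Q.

c

P's transition system — 2 states:
  s0 = rec X. c.(0\{a,c} + a.0)\{a,b} + a.X :: ··a··> s0, ··c··> s1
  s1 = (0\{a,c} + a.0)\{a,b} :: ·
Q's transition system — 2 states:
  t0 = rec X. a.(0\{a,c} + a.0)\{a,b} + a.X :: ··a··> t0, ··a··> t1
  t1 = (0\{a,c} + a.0)\{a,b} :: ·
Run σ = ⟨c⟩ on P: start {s0}
  [1] c ⇒ {s1}
  P completes σ.
Run σ = ⟨c⟩ on Q: start {t0}
  [1] c ⇒ ∅ (Q stuck)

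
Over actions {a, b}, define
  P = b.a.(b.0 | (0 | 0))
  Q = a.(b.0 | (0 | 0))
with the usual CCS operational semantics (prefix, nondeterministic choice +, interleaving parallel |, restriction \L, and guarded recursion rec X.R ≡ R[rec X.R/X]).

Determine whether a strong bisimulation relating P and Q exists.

not bisimilar

P's transition system — 4 states:
  m0 = b.a.(b.0 | (0 | 0)) ⊢ ··b··> m1
  m1 = a.(b.0 | (0 | 0)) ⊢ ··a··> m2
  m2 = b.0 | (0 | 0) ⊢ ··b··> m3
  m3 = 0 | (0 | 0) ⊢ stopped
Q's transition system — 3 states:
  n0 = a.(b.0 | (0 | 0)) ⊢ ··a··> n1
  n1 = b.0 | (0 | 0) ⊢ ··b··> n2
  n2 = 0 | (0 | 0) ⊢ stopped
Coarsest stable partition (strong bisimilarity classes):
  B0 = {m0}
  B1 = {m1, n0}
  B2 = {m2, n1}
  B3 = {m3, n2}
m0 ∈ B0, n0 ∈ B1 → different blocks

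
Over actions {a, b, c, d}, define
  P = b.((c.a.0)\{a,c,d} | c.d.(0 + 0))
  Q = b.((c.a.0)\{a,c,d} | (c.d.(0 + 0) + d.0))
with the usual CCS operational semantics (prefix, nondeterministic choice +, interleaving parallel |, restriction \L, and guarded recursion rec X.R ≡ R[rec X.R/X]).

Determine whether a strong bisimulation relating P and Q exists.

Reachable graph of P (4 states):
  p0 = b.((c.a.0)\{a,c,d} | c.d.(0 + 0)) → —b→ p1
  p1 = (c.a.0)\{a,c,d} | c.d.(0 + 0) → —c→ p2
  p2 = (c.a.0)\{a,c,d} | d.(0 + 0) → —d→ p3
  p3 = (c.a.0)\{a,c,d} | (0 + 0) → deadlocked
Reachable graph of Q (5 states):
  q0 = b.((c.a.0)\{a,c,d} | (c.d.(0 + 0) + d.0)) → —b→ q1
  q1 = (c.a.0)\{a,c,d} | (c.d.(0 + 0) + d.0) → —c→ q2, —d→ q3
  q2 = (c.a.0)\{a,c,d} | d.(0 + 0) → —d→ q4
  q3 = (c.a.0)\{a,c,d} | 0 → deadlocked
  q4 = (c.a.0)\{a,c,d} | (0 + 0) → deadlocked
Coarsest stable partition (strong bisimilarity classes):
  B0 = {p0}
  B1 = {p1}
  B2 = {p2, q2}
  B3 = {p3, q3, q4}
  B4 = {q0}
  B5 = {q1}
p0 ∈ B0, q0 ∈ B4 → different blocks

not bisimilar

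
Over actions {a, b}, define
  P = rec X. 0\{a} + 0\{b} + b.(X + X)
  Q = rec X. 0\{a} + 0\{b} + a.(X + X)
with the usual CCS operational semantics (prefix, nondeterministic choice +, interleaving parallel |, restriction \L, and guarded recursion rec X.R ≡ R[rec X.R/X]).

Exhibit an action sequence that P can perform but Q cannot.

b

P's transition system — 2 states:
  m0 = rec X. 0\{a} + 0\{b} + b.(X + X) :: —b→ m1
  m1 = (rec X. 0\{a} + 0\{b} + b.(X + X)) + (rec X. 0\{a} + 0\{b} + b.(X + X)) :: —b→ m1
Q's transition system — 2 states:
  n0 = rec X. 0\{a} + 0\{b} + a.(X + X) :: —a→ n1
  n1 = (rec X. 0\{a} + 0\{b} + a.(X + X)) + (rec X. 0\{a} + 0\{b} + a.(X + X)) :: —a→ n1
Executing b from P (initial set {m0}):
  [1] b ⇒ {m1}
  ✓ P
Executing b from Q (initial set {n0}):
  [1] b ⇒ ∅  — Q cannot continue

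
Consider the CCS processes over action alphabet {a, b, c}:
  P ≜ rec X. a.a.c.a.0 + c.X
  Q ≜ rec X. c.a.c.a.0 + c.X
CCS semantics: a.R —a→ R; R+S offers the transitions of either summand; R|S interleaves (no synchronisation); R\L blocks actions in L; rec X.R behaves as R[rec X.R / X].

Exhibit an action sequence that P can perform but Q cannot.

a

Reachable graph of P (5 states):
  s0 = rec X. a.a.c.a.0 + c.X → =a=> s1, =c=> s0
  s1 = a.c.a.0 → =a=> s2
  s2 = c.a.0 → =c=> s3
  s3 = a.0 → =a=> s4
  s4 = 0 → ·
Reachable graph of Q (5 states):
  t0 = rec X. c.a.c.a.0 + c.X → =c=> t0, =c=> t1
  t1 = a.c.a.0 → =a=> t2
  t2 = c.a.0 → =c=> t3
  t3 = a.0 → =a=> t4
  t4 = 0 → ·
Trace ⟨a⟩ through P, begin at {s0}:
  after a @ step 1: {s1}
  P completes σ.
Trace ⟨a⟩ through Q, begin at {t0}:
  after a @ step 1: no successor for Q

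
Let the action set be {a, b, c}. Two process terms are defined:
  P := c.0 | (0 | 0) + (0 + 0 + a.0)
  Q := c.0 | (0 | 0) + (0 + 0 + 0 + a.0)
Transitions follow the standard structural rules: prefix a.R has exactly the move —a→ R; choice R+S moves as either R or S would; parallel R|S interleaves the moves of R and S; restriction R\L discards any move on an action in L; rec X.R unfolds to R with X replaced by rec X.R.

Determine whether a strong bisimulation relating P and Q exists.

P's transition system — 3 states:
  s0 = c.0 | (0 | 0) + (0 + 0 + a.0) → =a=> s1, =c=> s2
  s1 = 0 → stopped
  s2 = 0 | (0 | 0) → stopped
Q's transition system — 3 states:
  t0 = c.0 | (0 | 0) + (0 + 0 + 0 + a.0) → =a=> t1, =c=> t2
  t1 = 0 → stopped
  t2 = 0 | (0 | 0) → stopped
Bisimilarity quotient blocks:
  B0 = {s0, t0}
  B1 = {s1, s2, t1, t2}
s0 ∈ B0, t0 ∈ B0 → same block

bisimilar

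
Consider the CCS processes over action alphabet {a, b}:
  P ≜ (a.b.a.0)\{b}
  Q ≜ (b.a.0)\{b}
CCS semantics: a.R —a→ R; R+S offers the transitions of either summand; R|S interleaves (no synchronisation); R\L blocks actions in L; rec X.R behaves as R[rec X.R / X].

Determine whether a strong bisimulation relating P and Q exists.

P ≁ Q

Reachable graph of P (2 states):
  m0 = (a.b.a.0)\{b} | -a-> m1
  m1 = (b.a.0)\{b} | (no moves)
Reachable graph of Q (1 states):
  n0 = (b.a.0)\{b} | (no moves)
Bisimilarity quotient blocks:
  B0 = {m0}
  B1 = {m1, n0}
m0 ∈ B0, n0 ∈ B1 → different blocks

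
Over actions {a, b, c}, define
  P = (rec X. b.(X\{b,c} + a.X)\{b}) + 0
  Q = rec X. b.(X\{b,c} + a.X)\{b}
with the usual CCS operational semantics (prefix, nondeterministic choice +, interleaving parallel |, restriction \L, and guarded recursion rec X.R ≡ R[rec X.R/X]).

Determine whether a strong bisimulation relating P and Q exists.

Reachable graph of P (3 states):
  u0 = (rec X. b.(X\{b,c} + a.X)\{b}) + 0 | -b-> u1
  u1 = ((rec X. b.(X\{b,c} + a.X)\{b})\{b,c} + a.(rec X. b.(X\{b,c} + a.X)\{b}))\{b} | -a-> u2
  u2 = (rec X. b.(X\{b,c} + a.X)\{b})\{b} | ∅
Reachable graph of Q (3 states):
  v0 = rec X. b.(X\{b,c} + a.X)\{b} | -b-> v1
  v1 = ((rec X. b.(X\{b,c} + a.X)\{b})\{b,c} + a.(rec X. b.(X\{b,c} + a.X)\{b}))\{b} | -a-> v2
  v2 = (rec X. b.(X\{b,c} + a.X)\{b})\{b} | ∅
Bisimilarity quotient blocks:
  B0 = {u0, v0}
  B1 = {u1, v1}
  B2 = {u2, v2}
u0 ∈ B0, v0 ∈ B0 → same block

bisimilar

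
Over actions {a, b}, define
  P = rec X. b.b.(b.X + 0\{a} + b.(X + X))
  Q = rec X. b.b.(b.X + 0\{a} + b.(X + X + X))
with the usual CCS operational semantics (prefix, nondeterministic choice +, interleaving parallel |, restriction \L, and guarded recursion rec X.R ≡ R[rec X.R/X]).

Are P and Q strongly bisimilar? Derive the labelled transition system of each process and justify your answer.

LTS(P): 4 reachable states
  s0 = rec X. b.b.(b.X + 0\{a} + b.(X + X)) has moves ··b··> s1
  s1 = b.(b.(rec X. b.b.(b.X + 0\{a} + b.(X + X))) + 0\{a} + b.((rec X. b.b.(b.X + 0\{a} + b.(X + X))) + (rec X. b.b.(b.X + 0\{a} + b.(X + X))))) has moves ··b··> s2
  s2 = b.(rec X. b.b.(b.X + 0\{a} + b.(X + X))) + 0\{a} + b.((rec X. b.b.(b.X + 0\{a} + b.(X + X))) + (rec X. b.b.(b.X + 0\{a} + b.(X + X)))) has moves ··b··> s0, ··b··> s3
  s3 = (rec X. b.b.(b.X + 0\{a} + b.(X + X))) + (rec X. b.b.(b.X + 0\{a} + b.(X + X))) has moves ··b··> s1
LTS(Q): 4 reachable states
  t0 = rec X. b.b.(b.X + 0\{a} + b.(X + X + X)) has moves ··b··> t1
  t1 = b.(b.(rec X. b.b.(b.X + 0\{a} + b.(X + X + X))) + 0\{a} + b.((rec X. b.b.(b.X + 0\{a} + b.(X + X + X))) + (rec X. b.b.(b.X + 0\{a} + b.(X + X + X))) + (rec X. b.b.(b.X + 0\{a} + b.(X + X + X))))) has moves ··b··> t2
  t2 = b.(rec X. b.b.(b.X + 0\{a} + b.(X + X + X))) + 0\{a} + b.((rec X. b.b.(b.X + 0\{a} + b.(X + X + X))) + (rec X. b.b.(b.X + 0\{a} + b.(X + X + X))) + (rec X. b.b.(b.X + 0\{a} + b.(X + X + X)))) has moves ··b··> t0, ··b··> t3
  t3 = (rec X. b.b.(b.X + 0\{a} + b.(X + X + X))) + (rec X. b.b.(b.X + 0\{a} + b.(X + X + X))) + (rec X. b.b.(b.X + 0\{a} + b.(X + X + X))) has moves ··b··> t1
Bisimilarity quotient blocks:
  B0 = {s0, s1, s2, s3, t0, t1, t2, t3}
s0 ∈ B0, t0 ∈ B0 → same block

YES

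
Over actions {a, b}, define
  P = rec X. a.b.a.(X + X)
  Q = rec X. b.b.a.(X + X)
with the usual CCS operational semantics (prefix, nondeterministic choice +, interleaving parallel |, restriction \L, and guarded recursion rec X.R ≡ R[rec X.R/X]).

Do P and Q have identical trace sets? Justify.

NO — witness ⟨a⟩

Reachable graph of P (4 states):
  m0 = rec X. a.b.a.(X + X) → —a→ m1
  m1 = b.a.((rec X. a.b.a.(X + X)) + (rec X. a.b.a.(X + X))) → —b→ m2
  m2 = a.((rec X. a.b.a.(X + X)) + (rec X. a.b.a.(X + X))) → —a→ m3
  m3 = (rec X. a.b.a.(X + X)) + (rec X. a.b.a.(X + X)) → —a→ m1
Reachable graph of Q (4 states):
  n0 = rec X. b.b.a.(X + X) → —b→ n1
  n1 = b.a.((rec X. b.b.a.(X + X)) + (rec X. b.b.a.(X + X))) → —b→ n2
  n2 = a.((rec X. b.b.a.(X + X)) + (rec X. b.b.a.(X + X))) → —a→ n3
  n3 = (rec X. b.b.a.(X + X)) + (rec X. b.b.a.(X + X)) → —b→ n1
Trace ⟨a⟩ through P, begin at {m0}:
  after a @ step 1: {m1}
  — P admits the full trace.
Trace ⟨a⟩ through Q, begin at {n0}:
  after a @ step 1: ∅  — Q cannot continue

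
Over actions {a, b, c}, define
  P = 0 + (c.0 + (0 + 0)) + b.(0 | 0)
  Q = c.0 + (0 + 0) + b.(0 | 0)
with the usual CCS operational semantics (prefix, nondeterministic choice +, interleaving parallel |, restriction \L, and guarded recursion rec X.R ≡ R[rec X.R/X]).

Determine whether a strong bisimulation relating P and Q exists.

LTS(P): 3 reachable states
  m0 = 0 + (c.0 + (0 + 0)) + b.(0 | 0) → -b-> m1, -c-> m2
  m1 = 0 | 0 → (no moves)
  m2 = 0 → (no moves)
LTS(Q): 3 reachable states
  n0 = c.0 + (0 + 0) + b.(0 | 0) → -b-> n1, -c-> n2
  n1 = 0 | 0 → (no moves)
  n2 = 0 → (no moves)
Partition-refinement fixed point:
  B0 = {m0, n0}
  B1 = {m1, m2, n1, n2}
m0 ∈ B0, n0 ∈ B0 → same block

bisimilar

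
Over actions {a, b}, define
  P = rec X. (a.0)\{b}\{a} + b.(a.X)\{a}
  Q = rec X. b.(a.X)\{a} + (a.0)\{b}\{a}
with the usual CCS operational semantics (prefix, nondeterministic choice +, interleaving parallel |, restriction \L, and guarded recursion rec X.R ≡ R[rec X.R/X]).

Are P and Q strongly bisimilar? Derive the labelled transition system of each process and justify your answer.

P's transition system — 2 states:
  m0 = rec X. (a.0)\{b}\{a} + b.(a.X)\{a} has moves ··b··> m1
  m1 = (a.(rec X. (a.0)\{b}\{a} + b.(a.X)\{a}))\{a} has moves deadlocked
Q's transition system — 2 states:
  n0 = rec X. b.(a.X)\{a} + (a.0)\{b}\{a} has moves ··b··> n1
  n1 = (a.(rec X. b.(a.X)\{a} + (a.0)\{b}\{a}))\{a} has moves deadlocked
Bisimilarity quotient blocks:
  B0 = {m0, n0}
  B1 = {m1, n1}
m0 ∈ B0, n0 ∈ B0 → same block

bisimilar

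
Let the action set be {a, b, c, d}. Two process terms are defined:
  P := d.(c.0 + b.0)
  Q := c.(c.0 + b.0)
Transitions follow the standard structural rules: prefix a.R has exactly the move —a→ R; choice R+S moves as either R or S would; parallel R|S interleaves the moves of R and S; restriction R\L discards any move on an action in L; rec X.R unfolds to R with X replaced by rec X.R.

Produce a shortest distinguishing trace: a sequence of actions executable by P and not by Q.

Reachable graph of P (3 states):
  p0 = d.(c.0 + b.0) | -d-> p1
  p1 = c.0 + b.0 | -b-> p2, -c-> p2
  p2 = 0 | stopped
Reachable graph of Q (3 states):
  q0 = c.(c.0 + b.0) | -c-> q1
  q1 = c.0 + b.0 | -b-> q2, -c-> q2
  q2 = 0 | stopped
Trace ⟨d⟩ through P, begin at {p0}:
  [1] d ⇒ {p1}
  — P admits the full trace.
Trace ⟨d⟩ through Q, begin at {q0}:
  [1] d ⇒ ∅  — Q cannot continue

d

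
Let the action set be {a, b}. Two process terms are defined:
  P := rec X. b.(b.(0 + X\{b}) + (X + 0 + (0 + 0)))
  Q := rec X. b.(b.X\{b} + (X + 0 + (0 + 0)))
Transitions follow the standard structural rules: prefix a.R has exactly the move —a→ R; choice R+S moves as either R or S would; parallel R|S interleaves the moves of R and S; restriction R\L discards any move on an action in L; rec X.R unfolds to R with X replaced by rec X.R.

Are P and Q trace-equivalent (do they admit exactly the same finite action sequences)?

P's transition system — 3 states:
  m0 = rec X. b.(b.(0 + X\{b}) + (X + 0 + (0 + 0))) has moves =b=> m1
  m1 = b.(0 + (rec X. b.(b.(0 + X\{b}) + (X + 0 + (0 + 0))))\{b}) + ((rec X. b.(b.(0 + X\{b}) + (X + 0 + (0 + 0)))) + 0 + (0 + 0)) has moves =b=> m1, =b=> m2
  m2 = 0 + (rec X. b.(b.(0 + X\{b}) + (X + 0 + (0 + 0))))\{b} has moves (no moves)
Q's transition system — 3 states:
  n0 = rec X. b.(b.X\{b} + (X + 0 + (0 + 0))) has moves =b=> n1
  n1 = b.(rec X. b.(b.X\{b} + (X + 0 + (0 + 0))))\{b} + ((rec X. b.(b.X\{b} + (X + 0 + (0 + 0)))) + 0 + (0 + 0)) has moves =b=> n1, =b=> n2
  n2 = (rec X. b.(b.X\{b} + (X + 0 + (0 + 0))))\{b} has moves (no moves)
Partition-refinement fixed point:
  B0 = {m0, n0}
  B1 = {m1, n1}
  B2 = {m2, n2}
m0 ∈ B0, n0 ∈ B0 → same block
Bisimilar ⇒ trace-equivalent.

traces(P) = traces(Q)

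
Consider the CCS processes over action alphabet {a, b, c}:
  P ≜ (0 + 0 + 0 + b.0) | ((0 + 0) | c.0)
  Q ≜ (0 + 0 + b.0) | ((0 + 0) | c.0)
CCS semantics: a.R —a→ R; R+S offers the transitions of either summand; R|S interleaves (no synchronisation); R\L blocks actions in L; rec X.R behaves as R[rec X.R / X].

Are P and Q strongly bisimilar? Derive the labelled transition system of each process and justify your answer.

P ~ Q

Reachable graph of P (4 states):
  s0 = (0 + 0 + 0 + b.0) | ((0 + 0) | c.0) :: --b--▸ s1, --c--▸ s2
  s1 = 0 | ((0 + 0) | c.0) :: --c--▸ s3
  s2 = (0 + 0 + 0 + b.0) | ((0 + 0) | 0) :: --b--▸ s3
  s3 = 0 | ((0 + 0) | 0) :: ·
Reachable graph of Q (4 states):
  t0 = (0 + 0 + b.0) | ((0 + 0) | c.0) :: --b--▸ t1, --c--▸ t2
  t1 = 0 | ((0 + 0) | c.0) :: --c--▸ t3
  t2 = (0 + 0 + b.0) | ((0 + 0) | 0) :: --b--▸ t3
  t3 = 0 | ((0 + 0) | 0) :: ·
Bisimilarity quotient blocks:
  B0 = {s0, t0}
  B1 = {s1, t1}
  B2 = {s3, t3}
  B3 = {s2, t2}
s0 ∈ B0, t0 ∈ B0 → same block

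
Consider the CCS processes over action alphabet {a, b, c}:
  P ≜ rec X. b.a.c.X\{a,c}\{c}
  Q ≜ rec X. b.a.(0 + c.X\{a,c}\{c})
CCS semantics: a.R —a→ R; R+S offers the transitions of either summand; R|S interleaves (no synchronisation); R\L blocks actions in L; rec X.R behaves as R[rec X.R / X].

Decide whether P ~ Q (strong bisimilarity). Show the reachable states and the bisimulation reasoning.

Reachable graph of P (5 states):
  u0 = rec X. b.a.c.X\{a,c}\{c} | --b--▸ u1
  u1 = a.c.(rec X. b.a.c.X\{a,c}\{c})\{a,c}\{c} | --a--▸ u2
  u2 = c.(rec X. b.a.c.X\{a,c}\{c})\{a,c}\{c} | --c--▸ u3
  u3 = (rec X. b.a.c.X\{a,c}\{c})\{a,c}\{c} | --b--▸ u4
  u4 = (a.c.(rec X. b.a.c.X\{a,c}\{c})\{a,c}\{c})\{a,c}\{c} | ∅
Reachable graph of Q (5 states):
  v0 = rec X. b.a.(0 + c.X\{a,c}\{c}) | --b--▸ v1
  v1 = a.(0 + c.(rec X. b.a.(0 + c.X\{a,c}\{c}))\{a,c}\{c}) | --a--▸ v2
  v2 = 0 + c.(rec X. b.a.(0 + c.X\{a,c}\{c}))\{a,c}\{c} | --c--▸ v3
  v3 = (rec X. b.a.(0 + c.X\{a,c}\{c}))\{a,c}\{c} | --b--▸ v4
  v4 = (a.(0 + c.(rec X. b.a.(0 + c.X\{a,c}\{c}))\{a,c}\{c}))\{a,c}\{c} | ∅
Coarsest stable partition (strong bisimilarity classes):
  B0 = {u0, v0}
  B1 = {u1, v1}
  B2 = {u2, v2}
  B3 = {u3, v3}
  B4 = {u4, v4}
u0 ∈ B0, v0 ∈ B0 → same block

P ~ Q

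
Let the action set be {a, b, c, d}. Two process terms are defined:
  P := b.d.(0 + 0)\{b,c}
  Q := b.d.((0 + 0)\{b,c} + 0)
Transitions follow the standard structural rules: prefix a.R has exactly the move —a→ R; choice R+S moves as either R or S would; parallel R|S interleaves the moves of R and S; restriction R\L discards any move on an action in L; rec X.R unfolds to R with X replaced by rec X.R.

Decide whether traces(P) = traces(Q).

LTS(P): 3 reachable states
  s0 = b.d.(0 + 0)\{b,c} ⊢ -b-> s1
  s1 = d.(0 + 0)\{b,c} ⊢ -d-> s2
  s2 = (0 + 0)\{b,c} ⊢ (no moves)
LTS(Q): 3 reachable states
  t0 = b.d.((0 + 0)\{b,c} + 0) ⊢ -b-> t1
  t1 = d.((0 + 0)\{b,c} + 0) ⊢ -d-> t2
  t2 = (0 + 0)\{b,c} + 0 ⊢ (no moves)
Coarsest stable partition (strong bisimilarity classes):
  B0 = {s0, t0}
  B1 = {s1, t1}
  B2 = {s2, t2}
s0 ∈ B0, t0 ∈ B0 → same block
Bisimilar ⇒ trace-equivalent.

trace-equivalent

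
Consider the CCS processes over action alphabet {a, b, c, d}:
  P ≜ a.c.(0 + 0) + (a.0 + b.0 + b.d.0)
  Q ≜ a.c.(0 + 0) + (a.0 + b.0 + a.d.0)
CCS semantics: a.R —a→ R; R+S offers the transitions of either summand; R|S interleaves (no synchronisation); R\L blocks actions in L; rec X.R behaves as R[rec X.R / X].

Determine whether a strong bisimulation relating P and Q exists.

Reachable graph of P (5 states):
  p0 = a.c.(0 + 0) + (a.0 + b.0 + b.d.0) has moves -a-> p1, -a-> p2, -b-> p1, -b-> p3
  p1 = 0 has moves ∅
  p2 = c.(0 + 0) has moves -c-> p4
  p3 = d.0 has moves -d-> p1
  p4 = 0 + 0 has moves ∅
Reachable graph of Q (5 states):
  q0 = a.c.(0 + 0) + (a.0 + b.0 + a.d.0) has moves -a-> q1, -a-> q2, -a-> q3, -b-> q1
  q1 = 0 has moves ∅
  q2 = c.(0 + 0) has moves -c-> q4
  q3 = d.0 has moves -d-> q1
  q4 = 0 + 0 has moves ∅
Bisimilarity quotient blocks:
  B0 = {p0}
  B1 = {p2, q2}
  B2 = {p1, p4, q1, q4}
  B3 = {p3, q3}
  B4 = {q0}
p0 ∈ B0, q0 ∈ B4 → different blocks

NO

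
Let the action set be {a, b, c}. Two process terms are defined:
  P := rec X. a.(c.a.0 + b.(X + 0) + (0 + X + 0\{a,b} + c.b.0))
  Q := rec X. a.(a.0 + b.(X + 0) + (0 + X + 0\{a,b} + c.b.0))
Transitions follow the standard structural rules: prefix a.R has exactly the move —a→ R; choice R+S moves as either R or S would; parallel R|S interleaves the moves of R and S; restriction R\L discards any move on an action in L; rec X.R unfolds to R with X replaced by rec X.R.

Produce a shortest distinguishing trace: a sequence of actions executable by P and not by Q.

LTS(P): 6 reachable states
  s0 = rec X. a.(c.a.0 + b.(X + 0) + (0 + X + 0\{a,b} + c.b.0)) → —a→ s1
  s1 = c.a.0 + b.((rec X. a.(c.a.0 + b.(X + 0) + (0 + X + 0\{a,b} + c.b.0))) + 0) + (0 + (rec X. a.(c.a.0 + b.(X + 0) + (0 + X + 0\{a,b} + c.b.0))) + 0\{a,b} + c.b.0) → —a→ s1, —b→ s2, —c→ s3, —c→ s4
  s2 = (rec X. a.(c.a.0 + b.(X + 0) + (0 + X + 0\{a,b} + c.b.0))) + 0 → —a→ s1
  s3 = a.0 → —a→ s5
  s4 = b.0 → —b→ s5
  s5 = 0 → stopped
LTS(Q): 5 reachable states
  t0 = rec X. a.(a.0 + b.(X + 0) + (0 + X + 0\{a,b} + c.b.0)) → —a→ t1
  t1 = a.0 + b.((rec X. a.(a.0 + b.(X + 0) + (0 + X + 0\{a,b} + c.b.0))) + 0) + (0 + (rec X. a.(a.0 + b.(X + 0) + (0 + X + 0\{a,b} + c.b.0))) + 0\{a,b} + c.b.0) → —a→ t1, —a→ t2, —b→ t3, —c→ t4
  t2 = 0 → stopped
  t3 = (rec X. a.(a.0 + b.(X + 0) + (0 + X + 0\{a,b} + c.b.0))) + 0 → —a→ t1
  t4 = b.0 → —b→ t2
Executing aca from P (initial set {s0}):
  step 1 (a): {s1}
  step 2 (c): {s3, s4}
  step 3 (a): {s5}
  — P admits the full trace.
Executing aca from Q (initial set {t0}):
  step 1 (a): {t1}
  step 2 (c): {t4}
  step 3 (a): ∅  — Q cannot continue

aca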